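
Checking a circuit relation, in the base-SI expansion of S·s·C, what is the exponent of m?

-2

S = 1/Ω (conductance is reciprocal resistance),
    = kg⁻¹·m⁻²·s³·A².
C = A·s = s·A (charge = current × time).
Combining: S·s·C = (kg⁻¹·m⁻²·s³·A²) · s · (s·A) = kg⁻¹·m⁻²·s⁵·A³.
The exponent of m is -2.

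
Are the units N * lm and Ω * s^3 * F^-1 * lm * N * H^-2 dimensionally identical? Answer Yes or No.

Yes

Left side:
  N = kg·m·s⁻².
  lm = cd.
  Combining: N·lm = (kg·m·s⁻²) · cd = kg·m·s⁻²·cd.
Right side:
  Ω = kg·m²·s⁻³·A⁻².
  F = kg⁻¹·m⁻²·s⁴·A².
  So F⁻¹ = kg·m²·s⁻⁴·A⁻².
  lm = cd.
  N = kg·m·s⁻².
  H = kg·m²·s⁻²·A⁻².
  So H⁻² = kg⁻²·m⁻⁴·s⁴·A⁴.
  Combining: Ω·s³·F⁻¹·lm·N·H⁻² = (kg·m²·s⁻³·A⁻²) · s³ · (kg·m²·s⁻⁴·A⁻²) · cd · (kg·m·s⁻²) · (kg⁻²·m⁻⁴·s⁴·A⁴) = kg·m·s⁻²·cd.
Both reduce to kg·m·s⁻²·cd.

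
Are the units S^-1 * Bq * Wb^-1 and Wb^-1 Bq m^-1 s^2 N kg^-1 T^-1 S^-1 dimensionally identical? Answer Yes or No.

No

Left side:
  S = 1/Ω (conductance is reciprocal resistance),
      = kg⁻¹·m⁻²·s³·A².
  So S⁻¹ = kg·m²·s⁻³·A⁻².
  Bq = 1/s = s⁻¹ (activity is decays per second).
  Wb = V·s (flux: a volt is a weber per second),
      = kg·m²·s⁻²·A⁻¹.
  So Wb⁻¹ = kg⁻¹·m⁻²·s²·A.
  Combining: S⁻¹·Bq·Wb⁻¹ = (kg·m²·s⁻³·A⁻²) · s⁻¹ · (kg⁻¹·m⁻²·s²·A) = s⁻²·A⁻¹.
Right side:
  Wb = V·s (flux: a volt is a weber per second),
      = kg·m²·s⁻²·A⁻¹.
  So Wb⁻¹ = kg⁻¹·m⁻²·s²·A.
  Bq = 1/s = s⁻¹ (activity is decays per second).
  N = kg·m/s² = kg·m·s⁻² (force = mass × acceleration).
  T = Wb/m² (flux density = flux per area),
      = kg·s⁻²·A⁻¹.
  So T⁻¹ = kg⁻¹·s²·A.
  S = 1/Ω (conductance is reciprocal resistance),
      = kg⁻¹·m⁻²·s³·A².
  So S⁻¹ = kg·m²·s⁻³·A⁻².
  Combining: Wb⁻¹·Bq·m⁻¹·s²·N·kg⁻¹·T⁻¹·S⁻¹ = (kg⁻¹·m⁻²·s²·A) · s⁻¹ · m⁻¹ · s² · (kg·m·s⁻²) · kg⁻¹ · (kg⁻¹·s²·A) · (kg·m²·s⁻³·A⁻²) = kg⁻¹.
Left is s⁻²·A⁻¹; right is kg⁻¹ — different.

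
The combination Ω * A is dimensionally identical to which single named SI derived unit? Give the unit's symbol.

V

Ω = V/A (resistance = voltage per current),
    = kg·m²·s⁻³·A⁻².
Combining: Ω·A = (kg·m²·s⁻³·A⁻²) · A = kg·m²·s⁻³·A⁻¹.
kg·m²·s⁻³·A⁻¹ is the base-SI form of the volt.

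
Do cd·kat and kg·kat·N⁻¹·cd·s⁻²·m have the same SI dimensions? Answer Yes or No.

Yes

Left side:
  kat = s⁻¹·mol.
  Combining: cd·kat = cd · (s⁻¹·mol) = s⁻¹·mol·cd.
Right side:
  kat = s⁻¹·mol.
  N = kg·m·s⁻².
  So N⁻¹ = kg⁻¹·m⁻¹·s².
  Combining: kg·kat·N⁻¹·cd·s⁻²·m = kg · (s⁻¹·mol) · (kg⁻¹·m⁻¹·s²) · cd · s⁻² · m = s⁻¹·mol·cd.
Both reduce to s⁻¹·mol·cd.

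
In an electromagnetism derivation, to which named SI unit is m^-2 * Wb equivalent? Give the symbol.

T

Wb = kg·m²·s⁻²·A⁻¹.
Combining: m⁻²·Wb = m⁻² · (kg·m²·s⁻²·A⁻¹) = kg·s⁻²·A⁻¹.
kg·s⁻²·A⁻¹ is the base-SI form of the tesla.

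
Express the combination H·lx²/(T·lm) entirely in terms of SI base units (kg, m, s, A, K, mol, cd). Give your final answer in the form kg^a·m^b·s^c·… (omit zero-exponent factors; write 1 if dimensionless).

T = kg·s⁻²·A⁻¹.
So T⁻¹ = kg⁻¹·s²·A.
H = kg·m²·s⁻²·A⁻².
lm = cd.
So lm⁻¹ = cd⁻¹.
lx = m⁻²·cd.
So lx² = m⁻⁴·cd².
Combining: T⁻¹·H·lm⁻¹·lx² = (kg⁻¹·s²·A) · (kg·m²·s⁻²·A⁻²) · cd⁻¹ · (m⁻⁴·cd²) = m⁻²·A⁻¹·cd.

m⁻²·A⁻¹·cd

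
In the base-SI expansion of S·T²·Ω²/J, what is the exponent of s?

S = 1/Ω (conductance is reciprocal resistance),
    = kg⁻¹·m⁻²·s³·A².
J = N·m (work = force × distance),
    = kg·m²·s⁻².
So J⁻¹ = kg⁻¹·m⁻²·s².
T = Wb/m² (flux density = flux per area),
    = kg·s⁻²·A⁻¹.
So T² = kg²·s⁻⁴·A⁻².
Ω = V/A (resistance = voltage per current),
    = kg·m²·s⁻³·A⁻².
So Ω² = kg²·m⁴·s⁻⁶·A⁻⁴.
Combining: S·J⁻¹·T²·Ω² = (kg⁻¹·m⁻²·s³·A²) · (kg⁻¹·m⁻²·s²) · (kg²·s⁻⁴·A⁻²) · (kg²·m⁴·s⁻⁶·A⁻⁴) = kg²·s⁻⁵·A⁻⁴.
The exponent of s is -5.

-5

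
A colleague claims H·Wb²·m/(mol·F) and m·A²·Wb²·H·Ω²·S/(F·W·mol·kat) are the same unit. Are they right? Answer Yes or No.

Left side:
  H = Wb/A (inductance = flux per current),
      = kg·m²·s⁻²·A⁻².
  Wb = V·s (flux: a volt is a weber per second),
      = kg·m²·s⁻²·A⁻¹.
  So Wb² = kg²·m⁴·s⁻⁴·A⁻².
  F = C/V (capacitance = charge per voltage),
      = A·s/(kg·m²·s⁻³·A⁻¹) (substituting C and V),
      = kg⁻¹·m⁻²·s⁴·A².
  So F⁻¹ = kg·m²·s⁻⁴·A⁻².
  Combining: mol⁻¹·H·Wb²·m·F⁻¹ = mol⁻¹ · (kg·m²·s⁻²·A⁻²) · (kg²·m⁴·s⁻⁴·A⁻²) · m · (kg·m²·s⁻⁴·A⁻²) = kg⁴·m⁹·s⁻¹⁰·A⁻⁶·mol⁻¹.
Right side:
  Wb = V·s (flux: a volt is a weber per second),
      = kg·m²·s⁻²·A⁻¹.
  So Wb² = kg²·m⁴·s⁻⁴·A⁻².
  H = Wb/A (inductance = flux per current),
      = kg·m²·s⁻²·A⁻².
  F = C/V (capacitance = charge per voltage),
      = A·s/(kg·m²·s⁻³·A⁻¹) (substituting C and V),
      = kg⁻¹·m⁻²·s⁴·A².
  So F⁻¹ = kg·m²·s⁻⁴·A⁻².
  W = J/s (power = energy per time),
      = kg·m²·s⁻³.
  So W⁻¹ = kg⁻¹·m⁻²·s³.
  Ω = V/A (resistance = voltage per current),
      = kg·m²·s⁻³·A⁻².
  So Ω² = kg²·m⁴·s⁻⁶·A⁻⁴.
  S = 1/Ω (conductance is reciprocal resistance),
      = kg⁻¹·m⁻²·s³·A².
  kat = mol/s = s⁻¹·mol (catalytic activity).
  So kat⁻¹ = s·mol⁻¹.
  Combining: m·A²·Wb²·H·F⁻¹·W⁻¹·mol⁻¹·Ω²·S·kat⁻¹ = m · A² · (kg²·m⁴·s⁻⁴·A⁻²) · (kg·m²·s⁻²·A⁻²) · (kg·m²·s⁻⁴·A⁻²) · (kg⁻¹·m⁻²·s³) · mol⁻¹ · (kg²·m⁴·s⁻⁶·A⁻⁴) · (kg⁻¹·m⁻²·s³·A²) · (s·mol⁻¹) = kg⁴·m⁹·s⁻⁹·A⁻⁶·mol⁻².
Left is kg⁴·m⁹·s⁻¹⁰·A⁻⁶·mol⁻¹; right is kg⁴·m⁹·s⁻⁹·A⁻⁶·mol⁻² — different.

No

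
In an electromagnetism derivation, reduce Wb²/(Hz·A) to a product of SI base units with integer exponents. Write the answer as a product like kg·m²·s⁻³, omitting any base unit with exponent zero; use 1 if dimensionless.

Hz = s⁻¹.
So Hz⁻¹ = s.
Wb = kg·m²·s⁻²·A⁻¹.
So Wb² = kg²·m⁴·s⁻⁴·A⁻².
Combining: Hz⁻¹·Wb²·A⁻¹ = s · (kg²·m⁴·s⁻⁴·A⁻²) · A⁻¹ = kg²·m⁴·s⁻³·A⁻³.

kg²·m⁴·s⁻³·A⁻³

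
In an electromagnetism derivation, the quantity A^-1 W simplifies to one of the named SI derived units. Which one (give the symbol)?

V

W = J/s (power = energy per time),
    = kg·m²·s⁻³.
Combining: A⁻¹·W = A⁻¹ · (kg·m²·s⁻³) = kg·m²·s⁻³·A⁻¹.
kg·m²·s⁻³·A⁻¹ is the base-SI form of the volt.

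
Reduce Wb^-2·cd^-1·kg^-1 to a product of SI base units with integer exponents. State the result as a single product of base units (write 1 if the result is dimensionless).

kg⁻³·m⁻⁴·s⁴·A²·cd⁻¹

Wb = V·s (flux: a volt is a weber per second),
    = kg·m²·s⁻²·A⁻¹.
So Wb⁻² = kg⁻²·m⁻⁴·s⁴·A².
Combining: Wb⁻²·cd⁻¹·kg⁻¹ = (kg⁻²·m⁻⁴·s⁴·A²) · cd⁻¹ · kg⁻¹ = kg⁻³·m⁻⁴·s⁴·A²·cd⁻¹.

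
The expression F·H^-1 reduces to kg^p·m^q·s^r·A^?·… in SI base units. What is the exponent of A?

4

F = C/V (capacitance = charge per voltage),
    = A·s/(kg·m²·s⁻³·A⁻¹) (substituting C and V),
    = kg⁻¹·m⁻²·s⁴·A².
H = Wb/A (inductance = flux per current),
    = kg·m²·s⁻²·A⁻².
So H⁻¹ = kg⁻¹·m⁻²·s²·A².
Combining: F·H⁻¹ = (kg⁻¹·m⁻²·s⁴·A²) · (kg⁻¹·m⁻²·s²·A²) = kg⁻²·m⁻⁴·s⁶·A⁴.
The exponent of A is 4.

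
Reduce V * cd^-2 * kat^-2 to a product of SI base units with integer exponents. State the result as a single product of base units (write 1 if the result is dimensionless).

kg·m²·s⁻¹·A⁻¹·mol⁻²·cd⁻²

V = W/A (potential = power per current),
    = kg·m²·s⁻³·A⁻¹.
kat = mol/s = s⁻¹·mol (catalytic activity).
So kat⁻² = s²·mol⁻².
Combining: V·cd⁻²·kat⁻² = (kg·m²·s⁻³·A⁻¹) · cd⁻² · (s²·mol⁻²) = kg·m²·s⁻¹·A⁻¹·mol⁻²·cd⁻².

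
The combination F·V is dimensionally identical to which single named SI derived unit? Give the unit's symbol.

C

F = kg⁻¹·m⁻²·s⁴·A².
V = kg·m²·s⁻³·A⁻¹.
Combining: F·V = (kg⁻¹·m⁻²·s⁴·A²) · (kg·m²·s⁻³·A⁻¹) = s·A.
s·A is the base-SI form of the coulomb.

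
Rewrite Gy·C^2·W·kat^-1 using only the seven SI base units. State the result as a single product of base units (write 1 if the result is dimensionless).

kg·m⁴·s⁻²·A²·mol⁻¹

Gy = J/kg (absorbed dose = energy per mass),
    = m²·s⁻².
C = A·s = s·A (charge = current × time).
So C² = s²·A².
W = J/s (power = energy per time),
    = kg·m²·s⁻³.
kat = mol/s = s⁻¹·mol (catalytic activity).
So kat⁻¹ = s·mol⁻¹.
Combining: Gy·C²·W·kat⁻¹ = (m²·s⁻²) · (s²·A²) · (kg·m²·s⁻³) · (s·mol⁻¹) = kg·m⁴·s⁻²·A²·mol⁻¹.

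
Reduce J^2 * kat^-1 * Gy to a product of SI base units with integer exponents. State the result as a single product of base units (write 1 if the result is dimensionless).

J = N·m (work = force × distance),
    = kg·m²·s⁻².
So J² = kg²·m⁴·s⁻⁴.
kat = mol/s = s⁻¹·mol (catalytic activity).
So kat⁻¹ = s·mol⁻¹.
Gy = J/kg (absorbed dose = energy per mass),
    = m²·s⁻².
Combining: J²·kat⁻¹·Gy = (kg²·m⁴·s⁻⁴) · (s·mol⁻¹) · (m²·s⁻²) = kg²·m⁶·s⁻⁵·mol⁻¹.

kg²·m⁶·s⁻⁵·mol⁻¹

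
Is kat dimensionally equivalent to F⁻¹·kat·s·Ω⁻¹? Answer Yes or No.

Left side:
  kat = mol/s = s⁻¹·mol (catalytic activity).
Right side:
  F = C/V (capacitance = charge per voltage),
      = A·s/(kg·m²·s⁻³·A⁻¹) (substituting C and V),
      = kg⁻¹·m⁻²·s⁴·A².
  So F⁻¹ = kg·m²·s⁻⁴·A⁻².
  kat = mol/s = s⁻¹·mol (catalytic activity).
  Ω = V/A (resistance = voltage per current),
      = kg·m²·s⁻³·A⁻².
  So Ω⁻¹ = kg⁻¹·m⁻²·s³·A².
  Combining: F⁻¹·kat·s·Ω⁻¹ = (kg·m²·s⁻⁴·A⁻²) · (s⁻¹·mol) · s · (kg⁻¹·m⁻²·s³·A²) = s⁻¹·mol.
Both reduce to s⁻¹·mol.

Yes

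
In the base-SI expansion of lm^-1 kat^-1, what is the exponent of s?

lm = cd·sr = cd (luminous flux; sr is dimensionless).
So lm⁻¹ = cd⁻¹.
kat = mol/s = s⁻¹·mol (catalytic activity).
So kat⁻¹ = s·mol⁻¹.
Combining: lm⁻¹·kat⁻¹ = cd⁻¹ · (s·mol⁻¹) = s·mol⁻¹·cd⁻¹.
The exponent of s is 1.

1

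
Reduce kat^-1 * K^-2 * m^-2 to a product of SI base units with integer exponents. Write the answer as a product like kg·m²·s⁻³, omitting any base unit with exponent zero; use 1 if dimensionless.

kat = mol/s = s⁻¹·mol (catalytic activity).
So kat⁻¹ = s·mol⁻¹.
Combining: kat⁻¹·K⁻²·m⁻² = (s·mol⁻¹) · K⁻² · m⁻² = m⁻²·s·K⁻²·mol⁻¹.

m⁻²·s·K⁻²·mol⁻¹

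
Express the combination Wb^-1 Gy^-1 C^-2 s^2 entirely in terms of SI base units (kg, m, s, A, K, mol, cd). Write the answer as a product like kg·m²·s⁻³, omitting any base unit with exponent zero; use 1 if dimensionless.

Wb = V·s (flux: a volt is a weber per second),
    = kg·m²·s⁻²·A⁻¹.
So Wb⁻¹ = kg⁻¹·m⁻²·s²·A.
Gy = J/kg (absorbed dose = energy per mass),
    = m²·s⁻².
So Gy⁻¹ = m⁻²·s².
C = A·s = s·A (charge = current × time).
So C⁻² = s⁻²·A⁻².
Combining: Wb⁻¹·Gy⁻¹·C⁻²·s² = (kg⁻¹·m⁻²·s²·A) · (m⁻²·s²) · (s⁻²·A⁻²) · s² = kg⁻¹·m⁻⁴·s⁴·A⁻¹.

kg⁻¹·m⁻⁴·s⁴·A⁻¹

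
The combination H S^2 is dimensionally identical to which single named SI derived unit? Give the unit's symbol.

F

H = Wb/A (inductance = flux per current),
    = kg·m²·s⁻²·A⁻².
S = 1/Ω (conductance is reciprocal resistance),
    = kg⁻¹·m⁻²·s³·A².
So S² = kg⁻²·m⁻⁴·s⁶·A⁴.
Combining: H·S² = (kg·m²·s⁻²·A⁻²) · (kg⁻²·m⁻⁴·s⁶·A⁴) = kg⁻¹·m⁻²·s⁴·A².
kg⁻¹·m⁻²·s⁴·A² is the base-SI form of the farad.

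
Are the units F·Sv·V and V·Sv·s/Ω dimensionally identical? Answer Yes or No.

Left side:
  F = kg⁻¹·m⁻²·s⁴·A².
  Sv = m²·s⁻².
  V = kg·m²·s⁻³·A⁻¹.
  Combining: F·Sv·V = (kg⁻¹·m⁻²·s⁴·A²) · (m²·s⁻²) · (kg·m²·s⁻³·A⁻¹) = m²·s⁻¹·A.
Right side:
  V = W/A (potential = power per current),
      = kg·m²·s⁻³·A⁻¹.
  Sv = J/kg (equivalent dose = energy per mass),
      = m²·s⁻².
  Ω = V/A (resistance = voltage per current),
      = kg·m²·s⁻³·A⁻².
  So Ω⁻¹ = kg⁻¹·m⁻²·s³·A².
  Combining: V·Sv·Ω⁻¹·s = (kg·m²·s⁻³·A⁻¹) · (m²·s⁻²) · (kg⁻¹·m⁻²·s³·A²) · s = m²·s⁻¹·A.
Both reduce to m²·s⁻¹·A.

Yes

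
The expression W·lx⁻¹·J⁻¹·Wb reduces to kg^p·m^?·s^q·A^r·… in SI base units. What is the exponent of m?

W = kg·m²·s⁻³.
lx = m⁻²·cd.
So lx⁻¹ = m²·cd⁻¹.
J = kg·m²·s⁻².
So J⁻¹ = kg⁻¹·m⁻²·s².
Wb = kg·m²·s⁻²·A⁻¹.
Combining: W·lx⁻¹·J⁻¹·Wb = (kg·m²·s⁻³) · (m²·cd⁻¹) · (kg⁻¹·m⁻²·s²) · (kg·m²·s⁻²·A⁻¹) = kg·m⁴·s⁻³·A⁻¹·cd⁻¹.
The exponent of m is 4.

4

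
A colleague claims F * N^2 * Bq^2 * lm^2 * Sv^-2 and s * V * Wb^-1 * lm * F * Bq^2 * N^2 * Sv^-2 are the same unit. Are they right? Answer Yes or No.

No

Left side:
  F = C/V (capacitance = charge per voltage),
      = A·s/(kg·m²·s⁻³·A⁻¹) (substituting C and V),
      = kg⁻¹·m⁻²·s⁴·A².
  N = kg·m/s² = kg·m·s⁻² (force = mass × acceleration).
  So N² = kg²·m²·s⁻⁴.
  Bq = 1/s = s⁻¹ (activity is decays per second).
  So Bq² = s⁻².
  lm = cd·sr = cd (luminous flux; sr is dimensionless).
  So lm² = cd².
  Sv = J/kg (equivalent dose = energy per mass),
      = m²·s⁻².
  So Sv⁻² = m⁻⁴·s⁴.
  Combining: F·N²·Bq²·lm²·Sv⁻² = (kg⁻¹·m⁻²·s⁴·A²) · (kg²·m²·s⁻⁴) · s⁻² · cd² · (m⁻⁴·s⁴) = kg·m⁻⁴·s²·A²·cd².
Right side:
  V = W/A (potential = power per current),
      = kg·m²·s⁻³·A⁻¹.
  Wb = V·s (flux: a volt is a weber per second),
      = kg·m²·s⁻²·A⁻¹.
  So Wb⁻¹ = kg⁻¹·m⁻²·s²·A.
  lm = cd·sr = cd (luminous flux; sr is dimensionless).
  F = C/V (capacitance = charge per voltage),
      = A·s/(kg·m²·s⁻³·A⁻¹) (substituting C and V),
      = kg⁻¹·m⁻²·s⁴·A².
  Bq = 1/s = s⁻¹ (activity is decays per second).
  So Bq² = s⁻².
  N = kg·m/s² = kg·m·s⁻² (force = mass × acceleration).
  So N² = kg²·m²·s⁻⁴.
  Sv = J/kg (equivalent dose = energy per mass),
      = m²·s⁻².
  So Sv⁻² = m⁻⁴·s⁴.
  Combining: s·V·Wb⁻¹·lm·F·Bq²·N²·Sv⁻² = s · (kg·m²·s⁻³·A⁻¹) · (kg⁻¹·m⁻²·s²·A) · cd · (kg⁻¹·m⁻²·s⁴·A²) · s⁻² · (kg²·m²·s⁻⁴) · (m⁻⁴·s⁴) = kg·m⁻⁴·s²·A²·cd.
Left is kg·m⁻⁴·s²·A²·cd²; right is kg·m⁻⁴·s²·A²·cd — different.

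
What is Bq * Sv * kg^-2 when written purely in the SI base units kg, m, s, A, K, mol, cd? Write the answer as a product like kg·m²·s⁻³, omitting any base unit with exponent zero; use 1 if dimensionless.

Bq = s⁻¹.
Sv = m²·s⁻².
Combining: Bq·Sv·kg⁻² = s⁻¹ · (m²·s⁻²) · kg⁻² = kg⁻²·m²·s⁻³.

kg⁻²·m²·s⁻³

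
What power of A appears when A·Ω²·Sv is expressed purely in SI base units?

Ω = kg·m²·s⁻³·A⁻².
So Ω² = kg²·m⁴·s⁻⁶·A⁻⁴.
Sv = m²·s⁻².
Combining: A·Ω²·Sv = A · (kg²·m⁴·s⁻⁶·A⁻⁴) · (m²·s⁻²) = kg²·m⁶·s⁻⁸·A⁻³.
The exponent of A is -3.

-3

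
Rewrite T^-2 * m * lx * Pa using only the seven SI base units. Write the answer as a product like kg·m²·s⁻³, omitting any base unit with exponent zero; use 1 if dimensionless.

kg⁻¹·m⁻²·s²·A²·cd

T = Wb/m² (flux density = flux per area),
    = kg·s⁻²·A⁻¹.
So T⁻² = kg⁻²·s⁴·A².
lx = lm/m² (illuminance = luminous flux per area),
    = m⁻²·cd.
Pa = N/m² (pressure = force per area),
    = kg·m⁻¹·s⁻².
Combining: T⁻²·m·lx·Pa = (kg⁻²·s⁴·A²) · m · (m⁻²·cd) · (kg·m⁻¹·s⁻²) = kg⁻¹·m⁻²·s²·A²·cd.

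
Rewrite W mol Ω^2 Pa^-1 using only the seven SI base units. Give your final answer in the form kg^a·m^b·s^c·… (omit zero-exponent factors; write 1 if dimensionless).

W = J/s (power = energy per time),
    = kg·m²·s⁻³.
Ω = V/A (resistance = voltage per current),
    = kg·m²·s⁻³·A⁻².
So Ω² = kg²·m⁴·s⁻⁶·A⁻⁴.
Pa = N/m² (pressure = force per area),
    = kg·m⁻¹·s⁻².
So Pa⁻¹ = kg⁻¹·m·s².
Combining: W·mol·Ω²·Pa⁻¹ = (kg·m²·s⁻³) · mol · (kg²·m⁴·s⁻⁶·A⁻⁴) · (kg⁻¹·m·s²) = kg²·m⁷·s⁻⁷·A⁻⁴·mol.

kg²·m⁷·s⁻⁷·A⁻⁴·mol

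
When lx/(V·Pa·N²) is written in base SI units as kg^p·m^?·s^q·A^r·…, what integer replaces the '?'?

V = W/A (potential = power per current),
    = kg·m²·s⁻³·A⁻¹.
So V⁻¹ = kg⁻¹·m⁻²·s³·A.
lx = lm/m² (illuminance = luminous flux per area),
    = m⁻²·cd.
Pa = N/m² (pressure = force per area),
    = kg·m⁻¹·s⁻².
So Pa⁻¹ = kg⁻¹·m·s².
N = kg·m/s² = kg·m·s⁻² (force = mass × acceleration).
So N⁻² = kg⁻²·m⁻²·s⁴.
Combining: V⁻¹·lx·Pa⁻¹·N⁻² = (kg⁻¹·m⁻²·s³·A) · (m⁻²·cd) · (kg⁻¹·m·s²) · (kg⁻²·m⁻²·s⁴) = kg⁻⁴·m⁻⁵·s⁹·A·cd.
The exponent of m is -5.

-5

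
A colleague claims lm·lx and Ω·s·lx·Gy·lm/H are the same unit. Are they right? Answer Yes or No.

No

Left side:
  lm = cd·sr = cd (luminous flux; sr is dimensionless).
  lx = lm/m² (illuminance = luminous flux per area),
      = m⁻²·cd.
  Combining: lm·lx = cd · (m⁻²·cd) = m⁻²·cd².
Right side:
  Ω = V/A (resistance = voltage per current),
      = kg·m²·s⁻³·A⁻².
  lx = lm/m² (illuminance = luminous flux per area),
      = m⁻²·cd.
  Gy = J/kg (absorbed dose = energy per mass),
      = m²·s⁻².
  H = Wb/A (inductance = flux per current),
      = kg·m²·s⁻²·A⁻².
  So H⁻¹ = kg⁻¹·m⁻²·s²·A².
  lm = cd·sr = cd (luminous flux; sr is dimensionless).
  Combining: Ω·s·lx·Gy·H⁻¹·lm = (kg·m²·s⁻³·A⁻²) · s · (m⁻²·cd) · (m²·s⁻²) · (kg⁻¹·m⁻²·s²·A²) · cd = s⁻²·cd².
Left is m⁻²·cd²; right is s⁻²·cd² — different.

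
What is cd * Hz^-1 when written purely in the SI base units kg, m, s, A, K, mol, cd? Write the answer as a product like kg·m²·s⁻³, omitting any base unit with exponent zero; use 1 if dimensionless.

s·cd

Hz = 1/s = s⁻¹ (frequency is cycles per second).
So Hz⁻¹ = s.
Combining: cd·Hz⁻¹ = cd · s = s·cd.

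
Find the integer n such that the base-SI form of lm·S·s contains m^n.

-2

lm = cd.
S = kg⁻¹·m⁻²·s³·A².
Combining: lm·S·s = cd · (kg⁻¹·m⁻²·s³·A²) · s = kg⁻¹·m⁻²·s⁴·A²·cd.
The exponent of m is -2.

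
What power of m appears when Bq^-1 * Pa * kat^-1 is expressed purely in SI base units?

-1

Bq = 1/s = s⁻¹ (activity is decays per second).
So Bq⁻¹ = s.
Pa = N/m² (pressure = force per area),
    = kg·m⁻¹·s⁻².
kat = mol/s = s⁻¹·mol (catalytic activity).
So kat⁻¹ = s·mol⁻¹.
Combining: Bq⁻¹·Pa·kat⁻¹ = s · (kg·m⁻¹·s⁻²) · (s·mol⁻¹) = kg·m⁻¹·mol⁻¹.
The exponent of m is -1.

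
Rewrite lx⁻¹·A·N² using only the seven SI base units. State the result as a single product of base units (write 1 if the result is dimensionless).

kg²·m⁴·s⁻⁴·A·cd⁻¹

lx = lm/m² (illuminance = luminous flux per area),
    = m⁻²·cd.
So lx⁻¹ = m²·cd⁻¹.
N = kg·m/s² = kg·m·s⁻² (force = mass × acceleration).
So N² = kg²·m²·s⁻⁴.
Combining: lx⁻¹·A·N² = (m²·cd⁻¹) · A · (kg²·m²·s⁻⁴) = kg²·m⁴·s⁻⁴·A·cd⁻¹.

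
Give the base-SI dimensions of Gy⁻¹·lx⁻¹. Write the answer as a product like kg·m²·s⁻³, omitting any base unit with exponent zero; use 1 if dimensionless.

s²·cd⁻¹

Gy = J/kg (absorbed dose = energy per mass),
    = m²·s⁻².
So Gy⁻¹ = m⁻²·s².
lx = lm/m² (illuminance = luminous flux per area),
    = m⁻²·cd.
So lx⁻¹ = m²·cd⁻¹.
Combining: Gy⁻¹·lx⁻¹ = (m⁻²·s²) · (m²·cd⁻¹) = s²·cd⁻¹.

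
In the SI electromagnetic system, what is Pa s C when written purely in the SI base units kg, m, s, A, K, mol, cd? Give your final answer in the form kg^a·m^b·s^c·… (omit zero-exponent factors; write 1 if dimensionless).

kg·m⁻¹·A

Pa = N/m² (pressure = force per area),
    = kg·m⁻¹·s⁻².
C = A·s = s·A (charge = current × time).
Combining: Pa·s·C = (kg·m⁻¹·s⁻²) · s · (s·A) = kg·m⁻¹·A.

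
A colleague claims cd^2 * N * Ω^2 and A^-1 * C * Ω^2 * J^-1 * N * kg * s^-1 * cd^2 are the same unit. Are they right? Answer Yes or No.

Left side:
  N = kg·m/s² = kg·m·s⁻² (force = mass × acceleration).
  Ω = V/A (resistance = voltage per current),
      = kg·m²·s⁻³·A⁻².
  So Ω² = kg²·m⁴·s⁻⁶·A⁻⁴.
  Combining: cd²·N·Ω² = cd² · (kg·m·s⁻²) · (kg²·m⁴·s⁻⁶·A⁻⁴) = kg³·m⁵·s⁻⁸·A⁻⁴·cd².
Right side:
  C = A·s = s·A (charge = current × time).
  Ω = V/A (resistance = voltage per current),
      = kg·m²·s⁻³·A⁻².
  So Ω² = kg²·m⁴·s⁻⁶·A⁻⁴.
  J = N·m (work = force × distance),
      = kg·m²·s⁻².
  So J⁻¹ = kg⁻¹·m⁻²·s².
  N = kg·m/s² = kg·m·s⁻² (force = mass × acceleration).
  Combining: A⁻¹·C·Ω²·J⁻¹·N·kg·s⁻¹·cd² = A⁻¹ · (s·A) · (kg²·m⁴·s⁻⁶·A⁻⁴) · (kg⁻¹·m⁻²·s²) · (kg·m·s⁻²) · kg · s⁻¹ · cd² = kg³·m³·s⁻⁶·A⁻⁴·cd².
Left is kg³·m⁵·s⁻⁸·A⁻⁴·cd²; right is kg³·m³·s⁻⁶·A⁻⁴·cd² — different.

No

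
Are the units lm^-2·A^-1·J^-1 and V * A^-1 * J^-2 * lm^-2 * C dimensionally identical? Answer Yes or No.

Yes

Left side:
  lm = cd.
  So lm⁻² = cd⁻².
  J = kg·m²·s⁻².
  So J⁻¹ = kg⁻¹·m⁻²·s².
  Combining: lm⁻²·A⁻¹·J⁻¹ = cd⁻² · A⁻¹ · (kg⁻¹·m⁻²·s²) = kg⁻¹·m⁻²·s²·A⁻¹·cd⁻².
Right side:
  V = kg·m²·s⁻³·A⁻¹.
  J = kg·m²·s⁻².
  So J⁻² = kg⁻²·m⁻⁴·s⁴.
  lm = cd.
  So lm⁻² = cd⁻².
  C = s·A.
  Combining: V·A⁻¹·J⁻²·lm⁻²·C = (kg·m²·s⁻³·A⁻¹) · A⁻¹ · (kg⁻²·m⁻⁴·s⁴) · cd⁻² · (s·A) = kg⁻¹·m⁻²·s²·A⁻¹·cd⁻².
Both reduce to kg⁻¹·m⁻²·s²·A⁻¹·cd⁻².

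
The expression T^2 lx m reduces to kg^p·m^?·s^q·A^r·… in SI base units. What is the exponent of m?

-1

T = kg·s⁻²·A⁻¹.
So T² = kg²·s⁻⁴·A⁻².
lx = m⁻²·cd.
Combining: T²·lx·m = (kg²·s⁻⁴·A⁻²) · (m⁻²·cd) · m = kg²·m⁻¹·s⁻⁴·A⁻²·cd.
The exponent of m is -1.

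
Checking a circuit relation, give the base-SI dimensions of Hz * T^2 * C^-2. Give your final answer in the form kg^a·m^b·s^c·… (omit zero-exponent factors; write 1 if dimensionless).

Hz = s⁻¹.
T = kg·s⁻²·A⁻¹.
So T² = kg²·s⁻⁴·A⁻².
C = s·A.
So C⁻² = s⁻²·A⁻².
Combining: Hz·T²·C⁻² = s⁻¹ · (kg²·s⁻⁴·A⁻²) · (s⁻²·A⁻²) = kg²·s⁻⁷·A⁻⁴.

kg²·s⁻⁷·A⁻⁴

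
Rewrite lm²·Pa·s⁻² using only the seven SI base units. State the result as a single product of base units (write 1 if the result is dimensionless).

kg·m⁻¹·s⁻⁴·cd²

lm = cd.
So lm² = cd².
Pa = kg·m⁻¹·s⁻².
Combining: lm²·Pa·s⁻² = cd² · (kg·m⁻¹·s⁻²) · s⁻² = kg·m⁻¹·s⁻⁴·cd².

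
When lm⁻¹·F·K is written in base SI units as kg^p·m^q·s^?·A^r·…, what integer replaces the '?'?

4

lm = cd·sr = cd (luminous flux; sr is dimensionless).
So lm⁻¹ = cd⁻¹.
F = C/V (capacitance = charge per voltage),
    = A·s/(kg·m²·s⁻³·A⁻¹) (substituting C and V),
    = kg⁻¹·m⁻²·s⁴·A².
Combining: lm⁻¹·F·K = cd⁻¹ · (kg⁻¹·m⁻²·s⁴·A²) · K = kg⁻¹·m⁻²·s⁴·A²·K·cd⁻¹.
The exponent of s is 4.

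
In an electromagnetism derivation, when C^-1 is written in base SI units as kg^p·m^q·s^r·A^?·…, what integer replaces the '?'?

-1

C = A·s = s·A (charge = current × time).
So C⁻¹ = s⁻¹·A⁻¹.
The exponent of A is -1.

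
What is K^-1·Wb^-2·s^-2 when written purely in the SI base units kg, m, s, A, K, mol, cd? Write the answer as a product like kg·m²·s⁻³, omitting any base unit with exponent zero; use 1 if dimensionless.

Wb = kg·m²·s⁻²·A⁻¹.
So Wb⁻² = kg⁻²·m⁻⁴·s⁴·A².
Combining: K⁻¹·Wb⁻²·s⁻² = K⁻¹ · (kg⁻²·m⁻⁴·s⁴·A²) · s⁻² = kg⁻²·m⁻⁴·s²·A²·K⁻¹.

kg⁻²·m⁻⁴·s²·A²·K⁻¹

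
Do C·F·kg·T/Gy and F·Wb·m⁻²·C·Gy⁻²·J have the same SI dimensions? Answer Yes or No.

Yes

Left side:
  C = A·s = s·A (charge = current × time).
  F = C/V (capacitance = charge per voltage),
      = A·s/(kg·m²·s⁻³·A⁻¹) (substituting C and V),
      = kg⁻¹·m⁻²·s⁴·A².
  T = Wb/m² (flux density = flux per area),
      = kg·s⁻²·A⁻¹.
  Gy = J/kg (absorbed dose = energy per mass),
      = m²·s⁻².
  So Gy⁻¹ = m⁻²·s².
  Combining: C·F·kg·T·Gy⁻¹ = (s·A) · (kg⁻¹·m⁻²·s⁴·A²) · kg · (kg·s⁻²·A⁻¹) · (m⁻²·s²) = kg·m⁻⁴·s⁵·A².
Right side:
  F = C/V (capacitance = charge per voltage),
      = A·s/(kg·m²·s⁻³·A⁻¹) (substituting C and V),
      = kg⁻¹·m⁻²·s⁴·A².
  Wb = V·s (flux: a volt is a weber per second),
      = kg·m²·s⁻²·A⁻¹.
  C = A·s = s·A (charge = current × time).
  Gy = J/kg (absorbed dose = energy per mass),
      = m²·s⁻².
  So Gy⁻² = m⁻⁴·s⁴.
  J = N·m (work = force × distance),
      = kg·m²·s⁻².
  Combining: F·Wb·m⁻²·C·Gy⁻²·J = (kg⁻¹·m⁻²·s⁴·A²) · (kg·m²·s⁻²·A⁻¹) · m⁻² · (s·A) · (m⁻⁴·s⁴) · (kg·m²·s⁻²) = kg·m⁻⁴·s⁵·A².
Both reduce to kg·m⁻⁴·s⁵·A².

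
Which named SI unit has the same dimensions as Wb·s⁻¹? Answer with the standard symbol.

Wb = kg·m²·s⁻²·A⁻¹.
Combining: Wb·s⁻¹ = (kg·m²·s⁻²·A⁻¹) · s⁻¹ = kg·m²·s⁻³·A⁻¹.
kg·m²·s⁻³·A⁻¹ is the base-SI form of the volt.

V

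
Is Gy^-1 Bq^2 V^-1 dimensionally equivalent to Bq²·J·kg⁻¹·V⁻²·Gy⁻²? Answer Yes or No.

No

Left side:
  Gy = J/kg (absorbed dose = energy per mass),
      = m²·s⁻².
  So Gy⁻¹ = m⁻²·s².
  Bq = 1/s = s⁻¹ (activity is decays per second).
  So Bq² = s⁻².
  V = W/A (potential = power per current),
      = kg·m²·s⁻³·A⁻¹.
  So V⁻¹ = kg⁻¹·m⁻²·s³·A.
  Combining: Gy⁻¹·Bq²·V⁻¹ = (m⁻²·s²) · s⁻² · (kg⁻¹·m⁻²·s³·A) = kg⁻¹·m⁻⁴·s³·A.
Right side:
  Bq = s⁻¹.
  So Bq² = s⁻².
  J = kg·m²·s⁻².
  V = kg·m²·s⁻³·A⁻¹.
  So V⁻² = kg⁻²·m⁻⁴·s⁶·A².
  Gy = m²·s⁻².
  So Gy⁻² = m⁻⁴·s⁴.
  Combining: Bq²·J·kg⁻¹·V⁻²·Gy⁻² = s⁻² · (kg·m²·s⁻²) · kg⁻¹ · (kg⁻²·m⁻⁴·s⁶·A²) · (m⁻⁴·s⁴) = kg⁻²·m⁻⁶·s⁶·A².
Left is kg⁻¹·m⁻⁴·s³·A; right is kg⁻²·m⁻⁶·s⁶·A² — different.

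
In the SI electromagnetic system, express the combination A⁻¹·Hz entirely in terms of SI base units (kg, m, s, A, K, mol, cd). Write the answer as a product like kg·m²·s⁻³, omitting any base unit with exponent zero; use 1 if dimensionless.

Hz = 1/s = s⁻¹ (frequency is cycles per second).
Combining: A⁻¹·Hz = A⁻¹ · s⁻¹ = s⁻¹·A⁻¹.

s⁻¹·A⁻¹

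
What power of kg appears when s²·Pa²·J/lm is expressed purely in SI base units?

3

Pa = N/m² (pressure = force per area),
    = kg·m⁻¹·s⁻².
So Pa² = kg²·m⁻²·s⁻⁴.
J = N·m (work = force × distance),
    = kg·m²·s⁻².
lm = cd·sr = cd (luminous flux; sr is dimensionless).
So lm⁻¹ = cd⁻¹.
Combining: s²·Pa²·J·lm⁻¹ = s² · (kg²·m⁻²·s⁻⁴) · (kg·m²·s⁻²) · cd⁻¹ = kg³·s⁻⁴·cd⁻¹.
The exponent of kg is 3.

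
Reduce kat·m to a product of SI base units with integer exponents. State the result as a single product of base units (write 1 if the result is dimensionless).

m·s⁻¹·mol

kat = mol/s = s⁻¹·mol (catalytic activity).
Combining: kat·m = (s⁻¹·mol) · m = m·s⁻¹·mol.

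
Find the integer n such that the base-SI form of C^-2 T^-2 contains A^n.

0

C = s·A.
So C⁻² = s⁻²·A⁻².
T = kg·s⁻²·A⁻¹.
So T⁻² = kg⁻²·s⁴·A².
Combining: C⁻²·T⁻² = (s⁻²·A⁻²) · (kg⁻²·s⁴·A²) = kg⁻²·s².
The exponent of A is 0.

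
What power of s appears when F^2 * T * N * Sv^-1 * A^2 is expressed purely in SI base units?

6

F = C/V (capacitance = charge per voltage),
    = A·s/(kg·m²·s⁻³·A⁻¹) (substituting C and V),
    = kg⁻¹·m⁻²·s⁴·A².
So F² = kg⁻²·m⁻⁴·s⁸·A⁴.
T = Wb/m² (flux density = flux per area),
    = kg·s⁻²·A⁻¹.
N = kg·m/s² = kg·m·s⁻² (force = mass × acceleration).
Sv = J/kg (equivalent dose = energy per mass),
    = m²·s⁻².
So Sv⁻¹ = m⁻²·s².
Combining: F²·T·N·Sv⁻¹·A² = (kg⁻²·m⁻⁴·s⁸·A⁴) · (kg·s⁻²·A⁻¹) · (kg·m·s⁻²) · (m⁻²·s²) · A² = m⁻⁵·s⁶·A⁵.
The exponent of s is 6.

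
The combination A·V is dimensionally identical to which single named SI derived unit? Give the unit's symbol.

W

V = W/A (potential = power per current),
    = kg·m²·s⁻³·A⁻¹.
Combining: A·V = A · (kg·m²·s⁻³·A⁻¹) = kg·m²·s⁻³.
kg·m²·s⁻³ is the base-SI form of the watt.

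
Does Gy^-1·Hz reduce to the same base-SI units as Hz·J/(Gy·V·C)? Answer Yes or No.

Left side:
  Gy = m²·s⁻².
  So Gy⁻¹ = m⁻²·s².
  Hz = s⁻¹.
  Combining: Gy⁻¹·Hz = (m⁻²·s²) · s⁻¹ = m⁻²·s.
Right side:
  Gy = m²·s⁻².
  So Gy⁻¹ = m⁻²·s².
  V = kg·m²·s⁻³·A⁻¹.
  So V⁻¹ = kg⁻¹·m⁻²·s³·A.
  C = s·A.
  So C⁻¹ = s⁻¹·A⁻¹.
  Hz = s⁻¹.
  J = kg·m²·s⁻².
  Combining: Gy⁻¹·V⁻¹·C⁻¹·Hz·J = (m⁻²·s²) · (kg⁻¹·m⁻²·s³·A) · (s⁻¹·A⁻¹) · s⁻¹ · (kg·m²·s⁻²) = m⁻²·s.
Both reduce to m⁻²·s.

Yes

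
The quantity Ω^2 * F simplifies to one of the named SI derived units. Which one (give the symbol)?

H

Ω = kg·m²·s⁻³·A⁻².
So Ω² = kg²·m⁴·s⁻⁶·A⁻⁴.
F = kg⁻¹·m⁻²·s⁴·A².
Combining: Ω²·F = (kg²·m⁴·s⁻⁶·A⁻⁴) · (kg⁻¹·m⁻²·s⁴·A²) = kg·m²·s⁻²·A⁻².
kg·m²·s⁻²·A⁻² is the base-SI form of the henry.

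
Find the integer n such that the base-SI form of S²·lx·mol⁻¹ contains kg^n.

-2

S = 1/Ω (conductance is reciprocal resistance),
    = kg⁻¹·m⁻²·s³·A².
So S² = kg⁻²·m⁻⁴·s⁶·A⁴.
lx = lm/m² (illuminance = luminous flux per area),
    = m⁻²·cd.
Combining: S²·lx·mol⁻¹ = (kg⁻²·m⁻⁴·s⁶·A⁴) · (m⁻²·cd) · mol⁻¹ = kg⁻²·m⁻⁶·s⁶·A⁴·mol⁻¹·cd.
The exponent of kg is -2.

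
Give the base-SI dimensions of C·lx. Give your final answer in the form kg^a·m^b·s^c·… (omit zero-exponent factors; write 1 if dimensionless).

C = A·s = s·A (charge = current × time).
lx = lm/m² (illuminance = luminous flux per area),
    = m⁻²·cd.
Combining: C·lx = (s·A) · (m⁻²·cd) = m⁻²·s·A·cd.

m⁻²·s·A·cd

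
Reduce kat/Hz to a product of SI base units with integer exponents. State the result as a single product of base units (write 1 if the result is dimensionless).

kat = mol/s = s⁻¹·mol (catalytic activity).
Hz = 1/s = s⁻¹ (frequency is cycles per second).
So Hz⁻¹ = s.
Combining: kat·Hz⁻¹ = (s⁻¹·mol) · s = mol.

mol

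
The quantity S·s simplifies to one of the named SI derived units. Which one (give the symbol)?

S = 1/Ω (conductance is reciprocal resistance),
    = kg⁻¹·m⁻²·s³·A².
Combining: S·s = (kg⁻¹·m⁻²·s³·A²) · s = kg⁻¹·m⁻²·s⁴·A².
kg⁻¹·m⁻²·s⁴·A² is the base-SI form of the farad.

F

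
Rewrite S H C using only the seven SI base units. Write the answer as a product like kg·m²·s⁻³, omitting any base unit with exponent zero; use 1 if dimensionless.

S = 1/Ω (conductance is reciprocal resistance),
    = kg⁻¹·m⁻²·s³·A².
H = Wb/A (inductance = flux per current),
    = kg·m²·s⁻²·A⁻².
C = A·s = s·A (charge = current × time).
Combining: S·H·C = (kg⁻¹·m⁻²·s³·A²) · (kg·m²·s⁻²·A⁻²) · (s·A) = s²·A.

s²·A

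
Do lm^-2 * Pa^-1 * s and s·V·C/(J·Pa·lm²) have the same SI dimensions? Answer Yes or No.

Yes

Left side:
  lm = cd·sr = cd (luminous flux; sr is dimensionless).
  So lm⁻² = cd⁻².
  Pa = N/m² (pressure = force per area),
      = kg·m⁻¹·s⁻².
  So Pa⁻¹ = kg⁻¹·m·s².
  Combining: lm⁻²·Pa⁻¹·s = cd⁻² · (kg⁻¹·m·s²) · s = kg⁻¹·m·s³·cd⁻².
Right side:
  J = N·m (work = force × distance),
      = kg·m²·s⁻².
  So J⁻¹ = kg⁻¹·m⁻²·s².
  Pa = N/m² (pressure = force per area),
      = kg·m⁻¹·s⁻².
  So Pa⁻¹ = kg⁻¹·m·s².
  lm = cd·sr = cd (luminous flux; sr is dimensionless).
  So lm⁻² = cd⁻².
  V = W/A (potential = power per current),
      = kg·m²·s⁻³·A⁻¹.
  C = A·s = s·A (charge = current × time).
  Combining: s·J⁻¹·Pa⁻¹·lm⁻²·V·C = s · (kg⁻¹·m⁻²·s²) · (kg⁻¹·m·s²) · cd⁻² · (kg·m²·s⁻³·A⁻¹) · (s·A) = kg⁻¹·m·s³·cd⁻².
Both reduce to kg⁻¹·m·s³·cd⁻².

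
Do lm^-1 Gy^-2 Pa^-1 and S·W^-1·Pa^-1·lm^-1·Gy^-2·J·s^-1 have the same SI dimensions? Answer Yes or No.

Left side:
  lm = cd.
  So lm⁻¹ = cd⁻¹.
  Gy = m²·s⁻².
  So Gy⁻² = m⁻⁴·s⁴.
  Pa = kg·m⁻¹·s⁻².
  So Pa⁻¹ = kg⁻¹·m·s².
  Combining: lm⁻¹·Gy⁻²·Pa⁻¹ = cd⁻¹ · (m⁻⁴·s⁴) · (kg⁻¹·m·s²) = kg⁻¹·m⁻³·s⁶·cd⁻¹.
Right side:
  S = kg⁻¹·m⁻²·s³·A².
  W = kg·m²·s⁻³.
  So W⁻¹ = kg⁻¹·m⁻²·s³.
  Pa = kg·m⁻¹·s⁻².
  So Pa⁻¹ = kg⁻¹·m·s².
  lm = cd.
  So lm⁻¹ = cd⁻¹.
  Gy = m²·s⁻².
  So Gy⁻² = m⁻⁴·s⁴.
  J = kg·m²·s⁻².
  Combining: S·W⁻¹·Pa⁻¹·lm⁻¹·Gy⁻²·J·s⁻¹ = (kg⁻¹·m⁻²·s³·A²) · (kg⁻¹·m⁻²·s³) · (kg⁻¹·m·s²) · cd⁻¹ · (m⁻⁴·s⁴) · (kg·m²·s⁻²) · s⁻¹ = kg⁻²·m⁻⁵·s⁹·A²·cd⁻¹.
Left is kg⁻¹·m⁻³·s⁶·cd⁻¹; right is kg⁻²·m⁻⁵·s⁹·A²·cd⁻¹ — different.

No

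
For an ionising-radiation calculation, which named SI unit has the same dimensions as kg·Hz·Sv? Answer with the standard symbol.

Hz = 1/s = s⁻¹ (frequency is cycles per second).
Sv = J/kg (equivalent dose = energy per mass),
    = m²·s⁻².
Combining: kg·Hz·Sv = kg · s⁻¹ · (m²·s⁻²) = kg·m²·s⁻³.
kg·m²·s⁻³ is the base-SI form of the watt.

W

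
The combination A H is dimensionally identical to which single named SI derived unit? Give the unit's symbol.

H = kg·m²·s⁻²·A⁻².
Combining: A·H = A · (kg·m²·s⁻²·A⁻²) = kg·m²·s⁻²·A⁻¹.
kg·m²·s⁻²·A⁻¹ is the base-SI form of the weber.

Wb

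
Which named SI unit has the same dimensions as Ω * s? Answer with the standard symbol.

H

Ω = V/A (resistance = voltage per current),
    = kg·m²·s⁻³·A⁻².
Combining: Ω·s = (kg·m²·s⁻³·A⁻²) · s = kg·m²·s⁻²·A⁻².
kg·m²·s⁻²·A⁻² is the base-SI form of the henry.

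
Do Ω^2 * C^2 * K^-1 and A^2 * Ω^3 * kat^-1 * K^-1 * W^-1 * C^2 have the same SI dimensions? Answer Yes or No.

No

Left side:
  Ω = kg·m²·s⁻³·A⁻².
  So Ω² = kg²·m⁴·s⁻⁶·A⁻⁴.
  C = s·A.
  So C² = s²·A².
  Combining: Ω²·C²·K⁻¹ = (kg²·m⁴·s⁻⁶·A⁻⁴) · (s²·A²) · K⁻¹ = kg²·m⁴·s⁻⁴·A⁻²·K⁻¹.
Right side:
  Ω = kg·m²·s⁻³·A⁻².
  So Ω³ = kg³·m⁶·s⁻⁹·A⁻⁶.
  kat = s⁻¹·mol.
  So kat⁻¹ = s·mol⁻¹.
  W = kg·m²·s⁻³.
  So W⁻¹ = kg⁻¹·m⁻²·s³.
  C = s·A.
  So C² = s²·A².
  Combining: A²·Ω³·kat⁻¹·K⁻¹·W⁻¹·C² = A² · (kg³·m⁶·s⁻⁹·A⁻⁶) · (s·mol⁻¹) · K⁻¹ · (kg⁻¹·m⁻²·s³) · (s²·A²) = kg²·m⁴·s⁻³·A⁻²·K⁻¹·mol⁻¹.
Left is kg²·m⁴·s⁻⁴·A⁻²·K⁻¹; right is kg²·m⁴·s⁻³·A⁻²·K⁻¹·mol⁻¹ — different.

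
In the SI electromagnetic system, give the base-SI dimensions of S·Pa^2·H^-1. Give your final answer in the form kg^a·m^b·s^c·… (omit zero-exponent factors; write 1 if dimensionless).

m⁻⁶·s·A⁴

S = kg⁻¹·m⁻²·s³·A².
Pa = kg·m⁻¹·s⁻².
So Pa² = kg²·m⁻²·s⁻⁴.
H = kg·m²·s⁻²·A⁻².
So H⁻¹ = kg⁻¹·m⁻²·s²·A².
Combining: S·Pa²·H⁻¹ = (kg⁻¹·m⁻²·s³·A²) · (kg²·m⁻²·s⁻⁴) · (kg⁻¹·m⁻²·s²·A²) = m⁻⁶·s·A⁴.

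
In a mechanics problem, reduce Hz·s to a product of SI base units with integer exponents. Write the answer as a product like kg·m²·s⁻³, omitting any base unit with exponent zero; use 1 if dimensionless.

Hz = 1/s = s⁻¹ (frequency is cycles per second).
Combining: Hz·s = s⁻¹ · s = 1.

1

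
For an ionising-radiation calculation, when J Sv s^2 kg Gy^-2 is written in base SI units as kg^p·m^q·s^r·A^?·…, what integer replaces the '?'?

0

J = N·m (work = force × distance),
    = kg·m²·s⁻².
Sv = J/kg (equivalent dose = energy per mass),
    = m²·s⁻².
Gy = J/kg (absorbed dose = energy per mass),
    = m²·s⁻².
So Gy⁻² = m⁻⁴·s⁴.
Combining: J·Sv·s²·kg·Gy⁻² = (kg·m²·s⁻²) · (m²·s⁻²) · s² · kg · (m⁻⁴·s⁴) = kg²·s².
The exponent of A is 0.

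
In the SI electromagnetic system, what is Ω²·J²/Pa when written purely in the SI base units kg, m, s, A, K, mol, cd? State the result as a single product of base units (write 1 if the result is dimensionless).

Ω = V/A (resistance = voltage per current),
    = kg·m²·s⁻³·A⁻².
So Ω² = kg²·m⁴·s⁻⁶·A⁻⁴.
J = N·m (work = force × distance),
    = kg·m²·s⁻².
So J² = kg²·m⁴·s⁻⁴.
Pa = N/m² (pressure = force per area),
    = kg·m⁻¹·s⁻².
So Pa⁻¹ = kg⁻¹·m·s².
Combining: Ω²·J²·Pa⁻¹ = (kg²·m⁴·s⁻⁶·A⁻⁴) · (kg²·m⁴·s⁻⁴) · (kg⁻¹·m·s²) = kg³·m⁹·s⁻⁸·A⁻⁴.

kg³·m⁹·s⁻⁸·A⁻⁴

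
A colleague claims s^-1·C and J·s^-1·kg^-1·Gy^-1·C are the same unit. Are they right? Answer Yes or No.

Yes

Left side:
  C = A·s = s·A (charge = current × time).
  Combining: s⁻¹·C = s⁻¹ · (s·A) = A.
Right side:
  J = kg·m²·s⁻².
  Gy = m²·s⁻².
  So Gy⁻¹ = m⁻²·s².
  C = s·A.
  Combining: J·s⁻¹·kg⁻¹·Gy⁻¹·C = (kg·m²·s⁻²) · s⁻¹ · kg⁻¹ · (m⁻²·s²) · (s·A) = A.
Both reduce to A.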